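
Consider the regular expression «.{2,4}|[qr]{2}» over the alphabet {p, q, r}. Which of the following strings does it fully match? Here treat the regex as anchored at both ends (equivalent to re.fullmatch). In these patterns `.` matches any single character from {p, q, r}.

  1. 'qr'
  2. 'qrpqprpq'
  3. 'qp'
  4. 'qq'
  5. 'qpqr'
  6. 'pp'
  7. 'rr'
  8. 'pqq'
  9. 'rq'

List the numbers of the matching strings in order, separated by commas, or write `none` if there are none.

1 → match
2 → no match
3 → match
4 → match
5 → match
6 → match
7 → match
8 → match
9 → match

1, 3, 4, 5, 6, 7, 8, 9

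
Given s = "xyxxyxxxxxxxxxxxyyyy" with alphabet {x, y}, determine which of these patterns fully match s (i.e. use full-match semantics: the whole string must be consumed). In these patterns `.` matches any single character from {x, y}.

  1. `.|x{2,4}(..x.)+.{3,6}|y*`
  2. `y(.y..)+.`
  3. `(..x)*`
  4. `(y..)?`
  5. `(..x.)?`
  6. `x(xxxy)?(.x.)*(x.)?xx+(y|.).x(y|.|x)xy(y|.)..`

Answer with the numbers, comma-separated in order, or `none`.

1 → no match
2 → no match — must start with "y"
3 → no match
4 → no match
5 → no match
6 → match

6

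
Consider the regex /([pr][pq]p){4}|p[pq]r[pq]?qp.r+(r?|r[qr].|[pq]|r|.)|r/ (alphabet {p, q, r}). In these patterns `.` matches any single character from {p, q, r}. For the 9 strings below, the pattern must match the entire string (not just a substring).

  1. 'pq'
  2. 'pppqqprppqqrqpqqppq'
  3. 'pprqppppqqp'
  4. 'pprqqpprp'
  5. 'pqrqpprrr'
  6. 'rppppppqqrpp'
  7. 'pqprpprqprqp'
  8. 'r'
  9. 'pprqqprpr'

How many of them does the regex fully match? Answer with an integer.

4

1. 'pq' → no match
2 → no match
3. 'pprqppppqqp' → no match
4. 'pprqqpprp' → match
5. 'pqrqpprrr' → match
6. 'rppppppqqrpp' → no match
7. 'pqprpprqprqp' → match
8. 'r' → match
9. 'pprqqprpr' → no match
Total matched: 4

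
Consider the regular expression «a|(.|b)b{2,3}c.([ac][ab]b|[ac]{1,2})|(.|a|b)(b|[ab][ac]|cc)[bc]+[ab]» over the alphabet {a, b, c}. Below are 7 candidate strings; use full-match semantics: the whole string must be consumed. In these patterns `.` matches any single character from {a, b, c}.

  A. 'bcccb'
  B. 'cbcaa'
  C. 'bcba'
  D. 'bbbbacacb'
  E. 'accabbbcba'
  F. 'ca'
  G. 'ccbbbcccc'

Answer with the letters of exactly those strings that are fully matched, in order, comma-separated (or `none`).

A → match
B → no match
C → no match
D → no match
E → no match
F → no match
G → no match

A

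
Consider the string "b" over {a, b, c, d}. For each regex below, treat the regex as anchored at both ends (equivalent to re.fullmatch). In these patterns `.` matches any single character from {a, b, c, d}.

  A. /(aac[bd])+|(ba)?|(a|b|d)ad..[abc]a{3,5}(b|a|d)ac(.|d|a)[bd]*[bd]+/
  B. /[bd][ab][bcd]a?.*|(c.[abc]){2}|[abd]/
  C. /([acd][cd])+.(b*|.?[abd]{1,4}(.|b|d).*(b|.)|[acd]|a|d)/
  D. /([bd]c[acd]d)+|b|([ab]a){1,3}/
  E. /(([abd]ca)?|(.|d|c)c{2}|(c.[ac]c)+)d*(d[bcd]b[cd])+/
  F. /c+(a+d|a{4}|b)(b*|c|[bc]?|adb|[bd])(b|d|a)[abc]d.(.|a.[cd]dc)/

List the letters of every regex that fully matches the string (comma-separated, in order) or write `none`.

B, D

A → no match
B → match
C → no match
D → match
E → no match
F → no match — must start with "c"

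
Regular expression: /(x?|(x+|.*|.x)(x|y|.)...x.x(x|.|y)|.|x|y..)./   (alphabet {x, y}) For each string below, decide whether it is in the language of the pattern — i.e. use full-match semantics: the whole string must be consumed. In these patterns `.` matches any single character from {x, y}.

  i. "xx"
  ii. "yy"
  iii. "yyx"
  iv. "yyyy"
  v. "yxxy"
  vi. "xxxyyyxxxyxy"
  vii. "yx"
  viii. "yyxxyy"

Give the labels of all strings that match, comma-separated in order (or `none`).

i → match
ii → match
iii → no match
iv → match
v → match
vi → no match
vii → match
viii → no match

i, ii, iv, v, vii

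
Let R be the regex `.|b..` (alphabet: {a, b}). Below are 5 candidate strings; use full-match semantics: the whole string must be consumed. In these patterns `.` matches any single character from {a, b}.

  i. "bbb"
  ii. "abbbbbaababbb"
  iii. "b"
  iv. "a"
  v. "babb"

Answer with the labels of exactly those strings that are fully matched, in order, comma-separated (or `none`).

i. "bbb" → match
ii → no match
iii. "b" → match
iv. "a" → match
v. "babb" → no match

i, iii, iv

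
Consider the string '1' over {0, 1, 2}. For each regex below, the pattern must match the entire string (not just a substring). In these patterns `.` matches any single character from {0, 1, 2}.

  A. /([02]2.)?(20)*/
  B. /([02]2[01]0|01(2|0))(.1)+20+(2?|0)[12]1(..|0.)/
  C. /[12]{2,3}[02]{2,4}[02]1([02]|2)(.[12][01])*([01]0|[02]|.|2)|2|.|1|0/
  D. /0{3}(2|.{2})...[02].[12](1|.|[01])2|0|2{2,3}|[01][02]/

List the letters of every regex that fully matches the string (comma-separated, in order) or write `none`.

C

A → no match
B → no match
C → match
D → no match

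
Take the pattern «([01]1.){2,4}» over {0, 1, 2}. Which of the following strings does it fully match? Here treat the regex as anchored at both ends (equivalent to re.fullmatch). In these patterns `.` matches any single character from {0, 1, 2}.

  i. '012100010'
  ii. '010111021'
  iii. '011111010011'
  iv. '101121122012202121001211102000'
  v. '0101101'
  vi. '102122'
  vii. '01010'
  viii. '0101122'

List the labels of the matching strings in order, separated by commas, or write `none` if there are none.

iii

i → no match
ii → no match
iii → match
iv → no match
v → no match
vi → no match
vii → no match
viii → no match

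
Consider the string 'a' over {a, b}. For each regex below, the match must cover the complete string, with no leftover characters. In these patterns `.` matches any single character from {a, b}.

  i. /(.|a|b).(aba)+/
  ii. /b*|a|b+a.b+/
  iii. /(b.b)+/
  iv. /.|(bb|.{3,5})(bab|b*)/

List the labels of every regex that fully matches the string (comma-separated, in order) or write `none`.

ii, iv

i → no match — must end with 'aba'
ii → match
iii → no match — must start with 'b'
iv → match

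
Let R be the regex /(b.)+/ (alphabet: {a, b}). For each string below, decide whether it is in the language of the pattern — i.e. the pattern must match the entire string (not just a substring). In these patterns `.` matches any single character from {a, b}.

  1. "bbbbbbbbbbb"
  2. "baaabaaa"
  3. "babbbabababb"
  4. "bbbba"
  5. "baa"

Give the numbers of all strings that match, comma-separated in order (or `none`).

1 → no match
2 → no match
3 → match
4 → no match
5 → no match

3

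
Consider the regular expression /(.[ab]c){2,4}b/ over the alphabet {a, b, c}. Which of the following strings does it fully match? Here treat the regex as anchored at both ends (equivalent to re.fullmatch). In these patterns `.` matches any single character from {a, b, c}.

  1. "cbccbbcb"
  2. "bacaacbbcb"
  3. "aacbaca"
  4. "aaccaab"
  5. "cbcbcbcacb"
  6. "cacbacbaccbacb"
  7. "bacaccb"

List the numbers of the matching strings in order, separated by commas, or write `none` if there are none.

1 → no match
2 → match
3 → no match — must end with "cb"
4 → no match — must end with "cb"
5 → no match
6 → no match
7 → no match

2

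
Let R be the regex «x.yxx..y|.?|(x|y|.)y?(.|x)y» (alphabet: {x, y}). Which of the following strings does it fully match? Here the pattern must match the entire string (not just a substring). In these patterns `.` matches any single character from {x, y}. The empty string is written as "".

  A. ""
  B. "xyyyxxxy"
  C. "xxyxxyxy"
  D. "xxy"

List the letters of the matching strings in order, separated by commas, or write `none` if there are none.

A. "" → match
B. "xyyyxxxy" → no match
C. "xxyxxyxy" → match
D. "xxy" → match

A, C, D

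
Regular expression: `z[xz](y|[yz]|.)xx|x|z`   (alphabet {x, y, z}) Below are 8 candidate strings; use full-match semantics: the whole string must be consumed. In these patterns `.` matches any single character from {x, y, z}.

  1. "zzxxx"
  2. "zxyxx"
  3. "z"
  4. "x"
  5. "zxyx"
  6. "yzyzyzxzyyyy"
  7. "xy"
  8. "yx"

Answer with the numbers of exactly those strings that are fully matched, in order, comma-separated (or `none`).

1, 2, 3, 4

1 → match
2 → match
3 → match
4 → match
5 → no match
6 → no match
7 → no match
8 → no match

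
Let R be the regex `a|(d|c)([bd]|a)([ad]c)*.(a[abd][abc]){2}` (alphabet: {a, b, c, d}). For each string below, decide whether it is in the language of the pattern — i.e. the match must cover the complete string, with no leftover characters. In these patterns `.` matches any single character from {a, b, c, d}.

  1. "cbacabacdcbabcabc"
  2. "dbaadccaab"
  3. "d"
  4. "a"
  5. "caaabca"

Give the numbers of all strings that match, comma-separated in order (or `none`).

4

1 → no match
2 → no match
3 → no match
4 → match
5 → no match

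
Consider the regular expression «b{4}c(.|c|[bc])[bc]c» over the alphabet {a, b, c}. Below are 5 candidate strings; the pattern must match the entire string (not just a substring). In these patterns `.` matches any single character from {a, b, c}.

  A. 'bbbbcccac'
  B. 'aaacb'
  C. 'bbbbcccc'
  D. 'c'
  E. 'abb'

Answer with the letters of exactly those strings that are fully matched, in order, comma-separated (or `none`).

A → no match
B → no match — must start with 'b'
C → match
D → no match — must start with 'b'
E → no match — must start with 'b'

C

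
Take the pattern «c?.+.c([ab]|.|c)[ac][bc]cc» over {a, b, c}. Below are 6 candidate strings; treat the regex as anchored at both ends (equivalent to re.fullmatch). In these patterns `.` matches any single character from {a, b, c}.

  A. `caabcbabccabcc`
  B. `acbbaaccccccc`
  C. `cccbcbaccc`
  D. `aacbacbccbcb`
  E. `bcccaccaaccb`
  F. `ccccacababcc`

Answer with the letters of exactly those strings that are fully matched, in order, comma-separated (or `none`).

A, B, C

A → match
B → match
C → match
D → no match — must end with `cc`
E → no match — must end with `cc`
F → no match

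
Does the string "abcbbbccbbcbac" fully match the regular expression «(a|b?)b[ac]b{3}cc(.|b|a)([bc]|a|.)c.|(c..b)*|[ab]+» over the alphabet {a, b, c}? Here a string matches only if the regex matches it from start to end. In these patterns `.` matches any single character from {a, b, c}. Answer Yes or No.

No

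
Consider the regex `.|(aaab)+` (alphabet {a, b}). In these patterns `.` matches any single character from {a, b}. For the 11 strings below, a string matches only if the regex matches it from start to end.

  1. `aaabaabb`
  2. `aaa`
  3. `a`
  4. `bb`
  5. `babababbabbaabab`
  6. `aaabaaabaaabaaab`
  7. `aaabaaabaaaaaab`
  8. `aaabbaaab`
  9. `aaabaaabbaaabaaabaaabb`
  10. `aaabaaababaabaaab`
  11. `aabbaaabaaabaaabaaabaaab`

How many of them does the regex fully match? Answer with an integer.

2

1. `aaabaabb` → no match
2. `aaa` → no match
3. `a` → match
4. `bb` → no match
5 → no match
6 → match
7 → no match
8. `aaabbaaab` → no match
9 → no match
10 → no match
11 → no match
Total matched: 2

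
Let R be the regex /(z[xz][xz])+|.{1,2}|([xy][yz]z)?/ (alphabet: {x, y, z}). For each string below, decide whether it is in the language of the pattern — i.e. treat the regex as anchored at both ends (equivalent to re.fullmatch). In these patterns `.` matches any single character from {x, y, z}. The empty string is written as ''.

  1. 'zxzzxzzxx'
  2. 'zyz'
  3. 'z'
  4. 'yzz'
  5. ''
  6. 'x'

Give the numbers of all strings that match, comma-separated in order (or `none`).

1 → match
2 → no match
3 → match
4 → match
5 → match
6 → match

1, 3, 4, 5, 6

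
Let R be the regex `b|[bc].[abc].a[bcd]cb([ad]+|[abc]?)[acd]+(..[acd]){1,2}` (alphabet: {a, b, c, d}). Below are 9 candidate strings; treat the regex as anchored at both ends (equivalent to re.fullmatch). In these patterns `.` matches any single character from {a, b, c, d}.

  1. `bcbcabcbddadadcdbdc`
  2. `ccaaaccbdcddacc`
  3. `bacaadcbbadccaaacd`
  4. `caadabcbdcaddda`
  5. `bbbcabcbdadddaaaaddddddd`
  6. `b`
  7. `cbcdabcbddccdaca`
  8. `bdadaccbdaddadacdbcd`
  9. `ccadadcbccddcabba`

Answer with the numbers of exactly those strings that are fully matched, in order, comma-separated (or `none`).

1, 2, 3, 4, 5, 6, 7, 8, 9

1 → match
2 → match
3 → match
4 → match
5 → match
6 → match
7 → match
8 → match
9 → match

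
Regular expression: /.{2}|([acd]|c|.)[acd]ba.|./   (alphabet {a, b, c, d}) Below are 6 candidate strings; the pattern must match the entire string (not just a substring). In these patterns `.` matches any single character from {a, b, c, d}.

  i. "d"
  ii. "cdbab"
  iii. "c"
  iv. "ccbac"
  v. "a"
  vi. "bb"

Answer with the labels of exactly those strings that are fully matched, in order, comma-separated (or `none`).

i, ii, iii, iv, v, vi

i → match
ii → match
iii → match
iv → match
v → match
vi → match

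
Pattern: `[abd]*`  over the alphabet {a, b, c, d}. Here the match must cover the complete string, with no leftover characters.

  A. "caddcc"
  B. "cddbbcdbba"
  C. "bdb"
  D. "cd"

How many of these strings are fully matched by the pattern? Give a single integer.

1

A. "caddcc" → no match
B. "cddbbcdbba" → no match
C. "bdb" → match
D. "cd" → no match
Total matched: 1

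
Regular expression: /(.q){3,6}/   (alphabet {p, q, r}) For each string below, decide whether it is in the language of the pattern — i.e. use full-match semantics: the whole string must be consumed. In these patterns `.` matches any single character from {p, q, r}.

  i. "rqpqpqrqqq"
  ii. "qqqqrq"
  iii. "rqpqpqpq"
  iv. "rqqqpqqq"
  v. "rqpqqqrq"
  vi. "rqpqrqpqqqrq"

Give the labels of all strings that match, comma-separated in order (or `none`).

i. "rqpqpqrqqq" → match
ii. "qqqqrq" → match
iii. "rqpqpqpq" → match
iv. "rqqqpqqq" → match
v. "rqpqqqrq" → match
vi. "rqpqrqpqqqrq" → match

i, ii, iii, iv, v, vi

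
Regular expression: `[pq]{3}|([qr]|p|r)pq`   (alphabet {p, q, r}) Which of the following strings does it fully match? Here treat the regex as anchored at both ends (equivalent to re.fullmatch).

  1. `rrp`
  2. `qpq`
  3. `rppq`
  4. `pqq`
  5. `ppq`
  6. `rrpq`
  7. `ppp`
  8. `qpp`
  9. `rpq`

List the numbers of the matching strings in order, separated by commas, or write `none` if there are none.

2, 4, 5, 7, 8, 9

1 → no match
2 → match
3 → no match
4 → match
5 → match
6 → no match
7 → match
8 → match
9 → match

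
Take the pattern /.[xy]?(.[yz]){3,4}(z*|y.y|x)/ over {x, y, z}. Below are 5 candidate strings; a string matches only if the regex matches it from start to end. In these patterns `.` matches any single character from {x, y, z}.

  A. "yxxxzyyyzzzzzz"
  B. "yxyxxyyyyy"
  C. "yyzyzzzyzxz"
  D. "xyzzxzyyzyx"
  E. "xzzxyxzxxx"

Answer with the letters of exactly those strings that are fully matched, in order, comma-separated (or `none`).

A → no match
B → no match
C → no match
D → match
E → no match

D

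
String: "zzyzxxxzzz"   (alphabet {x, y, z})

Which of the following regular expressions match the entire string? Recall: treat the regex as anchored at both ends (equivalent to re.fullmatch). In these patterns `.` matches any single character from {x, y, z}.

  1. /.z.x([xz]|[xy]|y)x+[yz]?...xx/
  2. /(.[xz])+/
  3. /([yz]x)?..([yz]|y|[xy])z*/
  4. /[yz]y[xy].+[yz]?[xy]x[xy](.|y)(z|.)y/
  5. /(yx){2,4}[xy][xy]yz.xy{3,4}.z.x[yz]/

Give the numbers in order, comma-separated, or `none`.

1 → no match — must end with "xx"
2 → match
3 → no match
4 → no match — must end with "y"
5 → no match — must start with "yx"

2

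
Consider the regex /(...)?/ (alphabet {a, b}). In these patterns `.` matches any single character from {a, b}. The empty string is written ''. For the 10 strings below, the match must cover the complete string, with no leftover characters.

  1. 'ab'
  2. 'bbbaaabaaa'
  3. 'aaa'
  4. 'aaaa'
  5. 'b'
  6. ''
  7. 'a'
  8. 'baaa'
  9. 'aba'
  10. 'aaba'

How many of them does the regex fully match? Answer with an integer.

3

1 → no match
2 → no match
3 → match
4 → no match
5 → no match
6 → match
7 → no match
8 → no match
9 → match
10 → no match
Total matched: 3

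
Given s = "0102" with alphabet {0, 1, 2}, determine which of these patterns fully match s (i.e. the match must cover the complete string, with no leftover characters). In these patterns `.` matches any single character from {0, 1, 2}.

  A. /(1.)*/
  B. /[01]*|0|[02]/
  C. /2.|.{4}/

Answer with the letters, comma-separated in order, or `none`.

C

A → no match
B → no match
C → match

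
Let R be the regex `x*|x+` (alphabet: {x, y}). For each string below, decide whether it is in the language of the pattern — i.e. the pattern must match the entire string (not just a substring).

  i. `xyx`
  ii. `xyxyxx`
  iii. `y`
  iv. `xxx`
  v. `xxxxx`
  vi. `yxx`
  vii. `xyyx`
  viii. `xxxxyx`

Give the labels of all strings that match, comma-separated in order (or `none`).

i → no match
ii → no match
iii → no match
iv → match
v → match
vi → no match
vii → no match
viii → no match

iv, v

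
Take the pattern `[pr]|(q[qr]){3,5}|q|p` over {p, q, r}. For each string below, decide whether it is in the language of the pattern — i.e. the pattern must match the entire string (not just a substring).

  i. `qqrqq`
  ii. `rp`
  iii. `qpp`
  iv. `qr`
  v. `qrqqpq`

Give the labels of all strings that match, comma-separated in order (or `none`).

i → no match
ii → no match
iii → no match
iv → no match
v → no match

none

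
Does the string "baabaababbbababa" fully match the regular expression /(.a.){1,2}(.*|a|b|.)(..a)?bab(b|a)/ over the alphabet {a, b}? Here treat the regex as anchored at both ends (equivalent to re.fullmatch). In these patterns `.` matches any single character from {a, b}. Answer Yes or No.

Yes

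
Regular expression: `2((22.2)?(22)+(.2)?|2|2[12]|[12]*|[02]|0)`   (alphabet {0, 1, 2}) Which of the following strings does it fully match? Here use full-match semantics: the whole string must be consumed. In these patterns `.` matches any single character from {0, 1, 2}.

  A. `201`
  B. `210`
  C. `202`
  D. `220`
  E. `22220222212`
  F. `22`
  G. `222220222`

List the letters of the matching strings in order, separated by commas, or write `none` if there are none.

F

A → no match
B → no match
C → no match
D → no match
E → no match
F → match
G → no match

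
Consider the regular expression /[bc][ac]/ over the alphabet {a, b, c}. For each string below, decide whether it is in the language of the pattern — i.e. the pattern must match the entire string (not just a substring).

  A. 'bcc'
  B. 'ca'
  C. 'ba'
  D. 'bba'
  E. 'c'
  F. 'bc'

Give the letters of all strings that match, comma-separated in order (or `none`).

B, C, F

A → no match
B → match
C → match
D → no match
E → no match
F → match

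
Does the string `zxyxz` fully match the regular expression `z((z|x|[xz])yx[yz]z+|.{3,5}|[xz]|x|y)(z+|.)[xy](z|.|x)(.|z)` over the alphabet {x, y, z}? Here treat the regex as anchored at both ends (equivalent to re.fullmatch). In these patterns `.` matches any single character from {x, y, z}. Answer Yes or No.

No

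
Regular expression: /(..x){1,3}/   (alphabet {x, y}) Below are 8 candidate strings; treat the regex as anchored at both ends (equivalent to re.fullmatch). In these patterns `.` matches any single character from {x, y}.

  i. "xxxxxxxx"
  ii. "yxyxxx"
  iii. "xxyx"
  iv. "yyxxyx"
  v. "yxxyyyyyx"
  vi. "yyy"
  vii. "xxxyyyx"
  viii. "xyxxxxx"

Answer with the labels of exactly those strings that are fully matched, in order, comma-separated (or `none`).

i → no match
ii → no match
iii → no match
iv → match
v → no match
vi → no match — must end with "x"
vii → no match
viii → no match

iv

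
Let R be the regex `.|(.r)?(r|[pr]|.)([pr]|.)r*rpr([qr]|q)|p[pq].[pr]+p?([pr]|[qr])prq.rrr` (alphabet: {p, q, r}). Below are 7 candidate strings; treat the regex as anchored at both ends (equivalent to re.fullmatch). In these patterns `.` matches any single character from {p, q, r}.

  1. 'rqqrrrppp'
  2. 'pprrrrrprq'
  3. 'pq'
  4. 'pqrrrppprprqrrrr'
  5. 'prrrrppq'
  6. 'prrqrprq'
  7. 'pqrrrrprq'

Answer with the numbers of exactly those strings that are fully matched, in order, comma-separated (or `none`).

2, 4, 6, 7

1. 'rqqrrrppp' → no match
2. 'pprrrrrprq' → match
3. 'pq' → no match
4 → match
5. 'prrrrppq' → no match
6. 'prrqrprq' → match
7. 'pqrrrrprq' → match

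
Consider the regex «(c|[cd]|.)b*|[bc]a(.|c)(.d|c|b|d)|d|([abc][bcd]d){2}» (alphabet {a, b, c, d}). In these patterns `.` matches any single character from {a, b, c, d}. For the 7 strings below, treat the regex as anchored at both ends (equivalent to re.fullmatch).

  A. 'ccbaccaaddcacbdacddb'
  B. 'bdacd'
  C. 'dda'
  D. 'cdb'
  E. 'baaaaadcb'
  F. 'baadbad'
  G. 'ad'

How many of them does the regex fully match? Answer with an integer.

0

A → no match
B → no match
C → no match
D → no match
E → no match
F → no match
G → no match
Total matched: 0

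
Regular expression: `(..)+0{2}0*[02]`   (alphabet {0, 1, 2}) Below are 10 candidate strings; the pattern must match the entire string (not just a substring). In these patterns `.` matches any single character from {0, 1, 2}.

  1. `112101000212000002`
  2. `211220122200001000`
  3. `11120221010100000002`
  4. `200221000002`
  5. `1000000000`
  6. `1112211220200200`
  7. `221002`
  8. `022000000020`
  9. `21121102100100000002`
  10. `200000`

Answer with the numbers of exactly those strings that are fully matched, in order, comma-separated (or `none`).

1, 3, 4, 5, 9, 10

1 → match
2 → no match
3 → match
4 → match
5 → match
6 → no match
7 → no match
8 → no match
9 → match
10 → match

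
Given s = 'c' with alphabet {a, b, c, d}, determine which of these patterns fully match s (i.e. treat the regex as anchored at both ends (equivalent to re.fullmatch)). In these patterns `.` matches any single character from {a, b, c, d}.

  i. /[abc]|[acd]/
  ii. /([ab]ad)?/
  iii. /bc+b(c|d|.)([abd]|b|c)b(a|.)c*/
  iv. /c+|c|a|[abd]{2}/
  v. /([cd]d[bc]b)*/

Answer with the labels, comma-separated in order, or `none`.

i → match
ii → no match
iii → no match — must start with 'bc'
iv → match
v → no match

i, iv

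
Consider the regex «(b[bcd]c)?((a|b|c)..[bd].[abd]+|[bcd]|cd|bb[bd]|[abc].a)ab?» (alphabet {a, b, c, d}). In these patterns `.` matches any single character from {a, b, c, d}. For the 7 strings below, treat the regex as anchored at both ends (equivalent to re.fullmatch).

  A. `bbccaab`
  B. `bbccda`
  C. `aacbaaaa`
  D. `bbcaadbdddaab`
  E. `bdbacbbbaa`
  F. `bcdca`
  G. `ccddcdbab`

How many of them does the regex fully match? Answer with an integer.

A → no match
B → match
C → match
D → match
E → no match
F → no match
G → match
Total matched: 4

4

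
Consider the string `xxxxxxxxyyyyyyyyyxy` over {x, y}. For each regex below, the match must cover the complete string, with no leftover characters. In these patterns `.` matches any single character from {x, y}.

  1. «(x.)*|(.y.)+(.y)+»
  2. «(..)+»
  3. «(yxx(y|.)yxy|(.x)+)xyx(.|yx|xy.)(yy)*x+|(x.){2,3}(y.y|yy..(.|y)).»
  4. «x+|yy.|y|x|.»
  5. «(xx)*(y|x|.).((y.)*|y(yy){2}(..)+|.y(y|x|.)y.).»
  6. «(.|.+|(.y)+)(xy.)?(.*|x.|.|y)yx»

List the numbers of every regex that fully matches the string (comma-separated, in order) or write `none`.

5

1 → no match
2 → no match
3 → no match
4 → no match
5 → match
6 → no match — must end with `yx`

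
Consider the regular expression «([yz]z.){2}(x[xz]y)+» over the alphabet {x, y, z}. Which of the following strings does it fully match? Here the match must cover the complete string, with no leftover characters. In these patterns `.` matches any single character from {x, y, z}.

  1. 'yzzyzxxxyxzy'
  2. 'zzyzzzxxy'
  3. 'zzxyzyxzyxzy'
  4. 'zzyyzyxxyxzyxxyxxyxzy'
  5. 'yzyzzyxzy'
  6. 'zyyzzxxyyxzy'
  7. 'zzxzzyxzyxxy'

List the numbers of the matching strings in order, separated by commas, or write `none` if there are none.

1, 2, 3, 4, 5, 7

1 → match
2 → match
3 → match
4 → match
5 → match
6 → no match
7 → match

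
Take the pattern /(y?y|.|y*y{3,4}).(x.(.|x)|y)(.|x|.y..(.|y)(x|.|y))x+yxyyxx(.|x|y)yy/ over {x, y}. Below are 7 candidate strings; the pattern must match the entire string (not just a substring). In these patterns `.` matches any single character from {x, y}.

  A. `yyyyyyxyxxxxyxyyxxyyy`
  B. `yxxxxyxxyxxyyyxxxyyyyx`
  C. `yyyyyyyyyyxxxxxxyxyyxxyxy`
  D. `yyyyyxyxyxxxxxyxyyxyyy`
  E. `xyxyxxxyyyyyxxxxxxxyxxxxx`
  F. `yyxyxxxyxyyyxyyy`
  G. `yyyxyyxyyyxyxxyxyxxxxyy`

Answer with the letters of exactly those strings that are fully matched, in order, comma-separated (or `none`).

A → match
B → no match — must end with `yy`
C → no match — must end with `yy`
D → no match
E → no match — must end with `yy`
F → no match
G → no match

A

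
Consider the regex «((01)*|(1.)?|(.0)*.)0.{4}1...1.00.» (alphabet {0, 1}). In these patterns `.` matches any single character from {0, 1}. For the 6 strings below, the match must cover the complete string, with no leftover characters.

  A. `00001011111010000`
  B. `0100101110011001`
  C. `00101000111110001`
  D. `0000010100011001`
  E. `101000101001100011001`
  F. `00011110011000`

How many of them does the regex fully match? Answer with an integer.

5

A → match
B → match
C → match
D → no match
E → match
F → match
Total matched: 5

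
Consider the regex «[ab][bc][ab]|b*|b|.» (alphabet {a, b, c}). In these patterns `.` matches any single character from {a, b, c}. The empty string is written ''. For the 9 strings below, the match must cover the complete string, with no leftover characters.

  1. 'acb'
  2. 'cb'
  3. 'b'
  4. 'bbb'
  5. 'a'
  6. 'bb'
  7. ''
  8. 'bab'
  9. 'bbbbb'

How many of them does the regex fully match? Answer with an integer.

1 → match
2 → no match
3 → match
4 → match
5 → match
6 → match
7 → match
8 → no match
9 → match
Total matched: 7

7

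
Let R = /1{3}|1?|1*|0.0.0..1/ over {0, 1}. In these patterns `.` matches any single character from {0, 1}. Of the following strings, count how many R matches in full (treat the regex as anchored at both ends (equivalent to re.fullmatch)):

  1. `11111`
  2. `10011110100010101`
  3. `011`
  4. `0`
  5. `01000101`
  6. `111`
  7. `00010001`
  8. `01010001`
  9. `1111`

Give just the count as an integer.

1 → match
2 → no match
3 → no match
4 → no match
5 → match
6 → match
7 → match
8 → match
9 → match
Total matched: 6

6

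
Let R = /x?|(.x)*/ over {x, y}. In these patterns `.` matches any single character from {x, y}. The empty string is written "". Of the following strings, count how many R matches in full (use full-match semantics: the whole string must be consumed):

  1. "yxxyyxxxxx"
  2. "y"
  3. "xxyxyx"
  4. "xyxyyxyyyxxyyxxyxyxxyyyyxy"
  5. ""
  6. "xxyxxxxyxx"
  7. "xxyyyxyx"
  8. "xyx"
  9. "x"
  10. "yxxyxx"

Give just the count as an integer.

3

1. "yxxyyxxxxx" → no match
2. "y" → no match
3. "xxyxyx" → match
4 → no match
5. "" → match
6. "xxyxxxxyxx" → no match
7. "xxyyyxyx" → no match
8. "xyx" → no match
9. "x" → match
10. "yxxyxx" → no match
Total matched: 3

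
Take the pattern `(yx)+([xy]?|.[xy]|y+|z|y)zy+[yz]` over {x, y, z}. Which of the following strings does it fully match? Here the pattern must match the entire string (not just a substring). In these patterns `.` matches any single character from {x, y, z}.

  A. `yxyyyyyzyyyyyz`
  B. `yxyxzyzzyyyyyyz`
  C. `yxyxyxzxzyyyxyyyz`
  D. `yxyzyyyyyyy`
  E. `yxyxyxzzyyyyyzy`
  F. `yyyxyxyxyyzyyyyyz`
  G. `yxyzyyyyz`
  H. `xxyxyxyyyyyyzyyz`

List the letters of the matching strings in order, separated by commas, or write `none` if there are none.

A, D, G

A → match
B → no match
C → no match
D → match
E → no match
F → no match — must start with `yx`
G → match
H → no match — must start with `yx`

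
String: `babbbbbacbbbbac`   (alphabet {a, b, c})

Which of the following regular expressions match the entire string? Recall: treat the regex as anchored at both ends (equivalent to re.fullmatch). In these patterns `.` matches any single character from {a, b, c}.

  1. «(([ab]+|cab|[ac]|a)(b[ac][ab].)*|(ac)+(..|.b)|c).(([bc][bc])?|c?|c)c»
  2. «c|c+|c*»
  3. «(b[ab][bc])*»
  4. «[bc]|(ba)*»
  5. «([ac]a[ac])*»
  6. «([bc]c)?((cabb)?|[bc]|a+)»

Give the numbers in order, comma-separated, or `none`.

3

1 → no match
2 → no match
3 → match
4 → no match
5 → no match
6 → no match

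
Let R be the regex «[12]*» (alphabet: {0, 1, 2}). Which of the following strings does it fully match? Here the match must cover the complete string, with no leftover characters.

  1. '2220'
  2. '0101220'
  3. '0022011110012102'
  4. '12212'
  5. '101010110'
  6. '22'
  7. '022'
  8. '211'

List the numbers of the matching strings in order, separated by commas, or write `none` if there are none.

4, 6, 8

1 → no match
2 → no match
3 → no match
4 → match
5 → no match
6 → match
7 → no match
8 → match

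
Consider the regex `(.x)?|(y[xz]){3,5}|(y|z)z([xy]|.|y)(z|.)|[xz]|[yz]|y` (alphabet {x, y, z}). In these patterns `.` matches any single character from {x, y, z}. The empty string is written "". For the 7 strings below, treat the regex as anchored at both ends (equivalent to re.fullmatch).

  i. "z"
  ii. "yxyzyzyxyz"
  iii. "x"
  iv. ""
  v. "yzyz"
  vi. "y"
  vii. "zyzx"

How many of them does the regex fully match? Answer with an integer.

6

i → match
ii → match
iii → match
iv → match
v → match
vi → match
vii → no match
Total matched: 6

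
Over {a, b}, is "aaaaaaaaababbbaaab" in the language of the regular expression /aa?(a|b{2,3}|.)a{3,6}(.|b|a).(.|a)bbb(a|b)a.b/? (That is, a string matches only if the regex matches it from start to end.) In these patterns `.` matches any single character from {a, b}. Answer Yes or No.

Yes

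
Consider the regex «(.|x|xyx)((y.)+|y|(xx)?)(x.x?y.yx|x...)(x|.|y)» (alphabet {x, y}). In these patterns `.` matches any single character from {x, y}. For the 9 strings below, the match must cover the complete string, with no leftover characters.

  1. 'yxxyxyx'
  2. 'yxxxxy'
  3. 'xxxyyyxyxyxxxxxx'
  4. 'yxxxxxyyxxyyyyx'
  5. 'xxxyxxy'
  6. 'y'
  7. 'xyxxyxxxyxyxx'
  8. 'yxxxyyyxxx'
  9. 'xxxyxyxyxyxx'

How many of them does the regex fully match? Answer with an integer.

1 → no match
2 → match
3 → no match
4 → no match
5 → no match
6 → no match
7 → no match
8 → no match
9 → no match
Total matched: 1

1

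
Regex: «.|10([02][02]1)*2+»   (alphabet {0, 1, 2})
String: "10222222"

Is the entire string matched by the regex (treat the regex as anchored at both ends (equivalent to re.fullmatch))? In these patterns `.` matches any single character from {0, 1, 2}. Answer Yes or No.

Yes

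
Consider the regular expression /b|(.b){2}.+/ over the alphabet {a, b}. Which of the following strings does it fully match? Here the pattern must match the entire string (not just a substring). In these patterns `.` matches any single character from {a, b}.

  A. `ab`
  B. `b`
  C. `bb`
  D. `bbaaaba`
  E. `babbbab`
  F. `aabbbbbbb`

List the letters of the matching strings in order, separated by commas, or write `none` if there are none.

A → no match
B → match
C → no match
D → no match
E → no match
F → no match

B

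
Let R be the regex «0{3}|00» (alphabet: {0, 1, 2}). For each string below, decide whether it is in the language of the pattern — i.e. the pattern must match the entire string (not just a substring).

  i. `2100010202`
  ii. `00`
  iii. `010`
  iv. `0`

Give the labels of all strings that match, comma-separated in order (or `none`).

i → no match
ii → match
iii → no match
iv → no match

ii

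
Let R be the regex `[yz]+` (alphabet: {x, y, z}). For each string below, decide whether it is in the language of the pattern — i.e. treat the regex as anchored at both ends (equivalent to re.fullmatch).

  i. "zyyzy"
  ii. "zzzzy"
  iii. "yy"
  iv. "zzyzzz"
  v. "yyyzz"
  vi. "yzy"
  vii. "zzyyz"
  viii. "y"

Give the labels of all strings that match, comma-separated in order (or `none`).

i → match
ii → match
iii → match
iv → match
v → match
vi → match
vii → match
viii → match

i, ii, iii, iv, v, vi, vii, viii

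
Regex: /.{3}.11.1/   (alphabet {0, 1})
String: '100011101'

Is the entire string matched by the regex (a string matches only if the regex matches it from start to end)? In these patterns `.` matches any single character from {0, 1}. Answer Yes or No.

No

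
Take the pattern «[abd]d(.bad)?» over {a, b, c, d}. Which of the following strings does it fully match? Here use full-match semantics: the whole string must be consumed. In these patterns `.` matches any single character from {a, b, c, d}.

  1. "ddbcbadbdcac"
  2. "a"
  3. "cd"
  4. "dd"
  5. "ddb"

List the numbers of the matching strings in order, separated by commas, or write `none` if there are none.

4

1. "ddbcbadbdcac" → no match
2. "a" → no match
3. "cd" → no match
4. "dd" → match
5. "ddb" → no match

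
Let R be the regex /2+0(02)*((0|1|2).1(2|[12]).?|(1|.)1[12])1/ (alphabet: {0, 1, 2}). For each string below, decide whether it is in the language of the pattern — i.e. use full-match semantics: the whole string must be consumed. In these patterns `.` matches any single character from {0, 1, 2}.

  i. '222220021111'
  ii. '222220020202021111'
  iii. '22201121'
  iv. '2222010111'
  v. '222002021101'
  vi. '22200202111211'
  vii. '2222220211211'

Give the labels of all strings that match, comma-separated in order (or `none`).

i → match
ii → match
iii → match
iv → match
v → match
vi → match
vii → match

i, ii, iii, iv, v, vi, vii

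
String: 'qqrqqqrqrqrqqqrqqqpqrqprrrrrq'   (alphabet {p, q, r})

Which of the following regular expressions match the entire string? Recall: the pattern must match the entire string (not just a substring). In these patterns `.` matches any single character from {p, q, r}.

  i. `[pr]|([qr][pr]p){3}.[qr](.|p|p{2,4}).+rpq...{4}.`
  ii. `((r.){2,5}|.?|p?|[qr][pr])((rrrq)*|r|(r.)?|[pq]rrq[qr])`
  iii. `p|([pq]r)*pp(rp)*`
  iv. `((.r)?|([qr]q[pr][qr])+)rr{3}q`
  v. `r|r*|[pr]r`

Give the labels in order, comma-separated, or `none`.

iv

i → no match
ii → no match
iii → no match
iv → match
v → no match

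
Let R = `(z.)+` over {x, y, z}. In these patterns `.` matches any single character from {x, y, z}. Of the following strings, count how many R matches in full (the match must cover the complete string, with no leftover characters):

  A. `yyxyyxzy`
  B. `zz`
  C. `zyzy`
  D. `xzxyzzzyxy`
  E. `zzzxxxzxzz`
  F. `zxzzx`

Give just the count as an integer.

A → no match — must start with `z`
B → match
C → match
D → no match — must start with `z`
E → no match
F → no match
Total matched: 2

2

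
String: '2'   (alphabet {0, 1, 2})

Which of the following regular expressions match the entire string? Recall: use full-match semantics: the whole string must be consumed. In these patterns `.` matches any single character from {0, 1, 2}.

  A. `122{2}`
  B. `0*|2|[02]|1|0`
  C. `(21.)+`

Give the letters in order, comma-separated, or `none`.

A → no match — must start with '122'
B → match
C → no match — must start with '21'

B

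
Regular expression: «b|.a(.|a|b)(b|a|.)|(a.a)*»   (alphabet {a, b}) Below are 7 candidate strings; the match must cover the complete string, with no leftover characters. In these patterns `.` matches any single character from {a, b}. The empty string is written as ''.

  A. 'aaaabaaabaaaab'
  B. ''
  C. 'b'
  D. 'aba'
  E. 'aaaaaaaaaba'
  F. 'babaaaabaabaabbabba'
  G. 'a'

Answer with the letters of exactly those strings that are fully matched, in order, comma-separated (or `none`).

A → no match
B → match
C → match
D → match
E → no match
F → no match
G → no match

B, C, D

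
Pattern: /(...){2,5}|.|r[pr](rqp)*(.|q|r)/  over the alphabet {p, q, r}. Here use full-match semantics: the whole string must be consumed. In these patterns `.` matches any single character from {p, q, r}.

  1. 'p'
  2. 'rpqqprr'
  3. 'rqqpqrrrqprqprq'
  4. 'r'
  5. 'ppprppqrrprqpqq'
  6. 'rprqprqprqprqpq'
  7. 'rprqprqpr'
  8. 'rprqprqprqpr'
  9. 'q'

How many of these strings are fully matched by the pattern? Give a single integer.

8

1 → match
2 → no match
3 → match
4 → match
5 → match
6 → match
7 → match
8 → match
9 → match
Total matched: 8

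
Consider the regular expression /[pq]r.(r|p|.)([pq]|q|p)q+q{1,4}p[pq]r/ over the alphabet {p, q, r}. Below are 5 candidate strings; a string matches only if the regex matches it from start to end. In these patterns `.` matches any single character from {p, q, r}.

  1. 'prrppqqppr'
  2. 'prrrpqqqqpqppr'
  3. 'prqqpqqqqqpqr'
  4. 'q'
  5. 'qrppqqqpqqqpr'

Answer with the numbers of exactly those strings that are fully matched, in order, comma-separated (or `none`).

1, 3

1 → match
2 → no match
3 → match
4 → no match — must end with 'r'
5 → no match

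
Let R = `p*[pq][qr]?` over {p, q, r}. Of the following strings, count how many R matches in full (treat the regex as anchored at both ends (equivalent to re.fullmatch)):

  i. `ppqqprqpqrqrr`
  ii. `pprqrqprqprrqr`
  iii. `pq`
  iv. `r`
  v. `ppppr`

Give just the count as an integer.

2

i → no match
ii → no match
iii. `pq` → match
iv. `r` → no match
v. `ppppr` → match
Total matched: 2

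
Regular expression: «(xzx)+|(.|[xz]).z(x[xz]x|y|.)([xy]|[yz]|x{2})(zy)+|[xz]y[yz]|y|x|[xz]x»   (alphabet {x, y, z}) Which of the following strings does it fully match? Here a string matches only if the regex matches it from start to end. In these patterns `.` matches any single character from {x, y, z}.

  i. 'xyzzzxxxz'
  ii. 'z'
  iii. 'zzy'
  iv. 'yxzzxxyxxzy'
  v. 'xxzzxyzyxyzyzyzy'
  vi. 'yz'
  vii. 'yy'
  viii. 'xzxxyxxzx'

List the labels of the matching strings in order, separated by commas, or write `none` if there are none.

none

i. 'xyzzzxxxz' → no match
ii. 'z' → no match
iii. 'zzy' → no match
iv. 'yxzzxxyxxzy' → no match
v → no match
vi. 'yz' → no match
vii. 'yy' → no match
viii. 'xzxxyxxzx' → no match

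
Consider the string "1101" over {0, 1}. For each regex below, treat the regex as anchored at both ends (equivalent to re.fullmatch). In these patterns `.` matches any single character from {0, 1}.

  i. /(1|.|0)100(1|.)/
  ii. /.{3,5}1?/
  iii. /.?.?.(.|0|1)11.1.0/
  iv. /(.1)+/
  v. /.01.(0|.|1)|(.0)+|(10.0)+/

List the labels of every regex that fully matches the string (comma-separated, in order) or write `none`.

i → no match
ii → match
iii → no match — must end with "0"
iv → match
v → no match

ii, iv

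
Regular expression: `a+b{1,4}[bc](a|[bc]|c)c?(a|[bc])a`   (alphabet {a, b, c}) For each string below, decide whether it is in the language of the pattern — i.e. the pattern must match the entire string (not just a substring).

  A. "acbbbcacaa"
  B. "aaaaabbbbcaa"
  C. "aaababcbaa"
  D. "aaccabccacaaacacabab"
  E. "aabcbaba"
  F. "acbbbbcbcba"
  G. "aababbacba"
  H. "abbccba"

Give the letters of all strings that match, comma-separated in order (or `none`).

B, H

A → no match
B → match
C → no match
D → no match — must end with "a"
E → no match
F → no match
G → no match
H → match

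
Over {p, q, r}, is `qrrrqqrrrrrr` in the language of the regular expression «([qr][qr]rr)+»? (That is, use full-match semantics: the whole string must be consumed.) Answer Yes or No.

Yes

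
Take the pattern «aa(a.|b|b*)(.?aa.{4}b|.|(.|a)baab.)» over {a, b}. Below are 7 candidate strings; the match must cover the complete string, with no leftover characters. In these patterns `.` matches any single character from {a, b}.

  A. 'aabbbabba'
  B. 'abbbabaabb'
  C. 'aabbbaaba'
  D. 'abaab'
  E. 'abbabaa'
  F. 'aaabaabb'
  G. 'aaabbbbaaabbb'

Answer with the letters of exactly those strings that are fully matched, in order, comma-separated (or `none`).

A → no match
B → no match — must start with 'aa'
C → match
D → no match — must start with 'aa'
E → no match — must start with 'aa'
F → match
G → no match

C, F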